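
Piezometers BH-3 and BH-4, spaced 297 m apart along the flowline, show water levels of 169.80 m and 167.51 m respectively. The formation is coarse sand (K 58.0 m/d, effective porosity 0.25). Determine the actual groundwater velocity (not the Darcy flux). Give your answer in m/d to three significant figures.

1.79 m/d

Hydraulic gradient i = (169.80 − 167.51) / 297 = 2.29 / 297 = 0.007710
Darcy flux q = K·i = 58.0 × 0.007710 = 0.4472 m/d
v = Ki/n = 58.0·0.007710/0.25 = 1.789 m/d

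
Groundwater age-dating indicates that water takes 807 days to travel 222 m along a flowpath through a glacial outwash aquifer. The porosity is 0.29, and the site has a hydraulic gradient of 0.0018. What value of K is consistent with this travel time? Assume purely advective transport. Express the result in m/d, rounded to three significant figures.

v = L / t = 222 / 807 = 0.2751 m/d
K = v · n / i = 0.2751 × 0.29 / 0.0018 = 44.3 m/d

44.3 m/d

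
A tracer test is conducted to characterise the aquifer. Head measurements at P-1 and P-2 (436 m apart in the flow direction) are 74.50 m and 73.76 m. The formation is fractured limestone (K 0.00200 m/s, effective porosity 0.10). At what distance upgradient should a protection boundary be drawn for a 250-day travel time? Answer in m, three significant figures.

733 m

Hydraulic gradient i = (74.50 − 73.76) / 436 = 0.74 / 436 = 0.001697
K = 0.00200 m/s × 86400 s/d = 172.8 m/d
q = Ki = 172.8 × 0.001697 = 0.2933 m/d
v = Ki/n = 172.8·0.001697/0.10 = 2.933 m/d
L = v × T = 2.933 × 250 = 733.2 m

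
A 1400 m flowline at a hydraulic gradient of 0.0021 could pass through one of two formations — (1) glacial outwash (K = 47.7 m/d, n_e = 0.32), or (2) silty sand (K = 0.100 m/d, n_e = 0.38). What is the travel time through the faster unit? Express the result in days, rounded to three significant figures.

4470 days

Unit 1 (glacial outwash): v = 47.7×0.0021/0.32 = 0.3130 m/d, t = 1400/0.3130 = 4472 d
Unit 2 (silty sand): v = 0.100×0.0021/0.38 = 5.526e-4 m/d, t = 1400/5.526e-4 = 2.533e6 d
Faster unit: t = 4470 d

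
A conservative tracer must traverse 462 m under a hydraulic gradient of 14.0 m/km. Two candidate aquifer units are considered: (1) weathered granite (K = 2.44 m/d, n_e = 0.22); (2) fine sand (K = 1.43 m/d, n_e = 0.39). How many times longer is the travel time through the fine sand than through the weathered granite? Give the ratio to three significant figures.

3.02

Unit 1 (weathered granite): v = 2.44×0.014/0.22 = 0.1553 m/d, t = 462/0.1553 = 2975 d
Unit 2 (fine sand): v = 1.43×0.014/0.39 = 0.05133 m/d, t = 462/0.05133 = 9000 d
t(fine sand) / t(weathered granite) = 9000/2975 = 3.02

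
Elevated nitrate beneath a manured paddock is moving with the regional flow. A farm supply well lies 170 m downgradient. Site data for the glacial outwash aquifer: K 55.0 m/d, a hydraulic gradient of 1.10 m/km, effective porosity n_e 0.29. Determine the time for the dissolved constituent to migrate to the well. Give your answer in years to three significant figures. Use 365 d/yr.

Darcy flux q = K·i = 55.0 × 0.0011 = 0.06050 m/d
Average linear velocity = 0.06050 / 0.29 = 0.2086 m/d
t = L / v = 170 / 0.2086 = 814.9 d
   = 814.9 / 365 = 2.23 yr

2.23 years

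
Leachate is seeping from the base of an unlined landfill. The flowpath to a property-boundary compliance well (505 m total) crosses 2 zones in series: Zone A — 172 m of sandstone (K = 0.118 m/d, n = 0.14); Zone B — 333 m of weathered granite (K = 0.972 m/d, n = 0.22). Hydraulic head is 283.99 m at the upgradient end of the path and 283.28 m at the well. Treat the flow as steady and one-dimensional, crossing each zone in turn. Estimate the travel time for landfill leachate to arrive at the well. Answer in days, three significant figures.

247000 days

Total head drop ΔH = 283.99 − 283.28 = 0.71 m
Continuity: the same q passes through each zone, so ΔH = q·Σ(L_j/K_j) — the zones act as resistances in series.
Σ(L/K) = 172/0.118 + 333/0.972 = 1458 + 342.6 = 1800 d
q = ΔH / Σ(L/K) = 0.71 / 1800 = 3.944e-4 m/d (same in every zone)
Zone A: v = q/n = 3.944e-4/0.14 = 0.002817 m/d → t_A = 172/0.002817 = 61060 d
Zone B: v = q/n = 3.944e-4/0.22 = 0.001793 m/d → t_B = 333/0.001793 = 185800 d
Total t = 61060 + 185800 = 246800 d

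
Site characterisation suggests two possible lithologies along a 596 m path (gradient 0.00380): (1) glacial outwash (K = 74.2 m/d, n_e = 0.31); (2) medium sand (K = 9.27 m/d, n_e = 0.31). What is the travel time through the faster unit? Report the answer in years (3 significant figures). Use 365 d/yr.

1.80 years

Unit 1 (glacial outwash): v = 74.2×0.0038/0.31 = 0.9095 m/d, t = 596/0.9095 = 655.3 d
Unit 2 (medium sand): v = 9.27×0.0038/0.31 = 0.1136 m/d, t = 596/0.1136 = 5245 d
Faster: 655.3 d / 365 = 1.80 yr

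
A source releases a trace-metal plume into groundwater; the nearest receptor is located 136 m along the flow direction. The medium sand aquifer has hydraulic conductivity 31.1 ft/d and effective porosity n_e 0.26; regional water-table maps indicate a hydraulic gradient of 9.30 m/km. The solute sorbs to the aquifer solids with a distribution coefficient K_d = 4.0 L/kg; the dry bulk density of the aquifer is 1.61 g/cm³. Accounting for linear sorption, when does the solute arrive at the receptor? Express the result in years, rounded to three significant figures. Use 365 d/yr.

28.3 years

K = 31.1 ft/d × 0.3048 = 9.479 m/d
Darcy flux q = K·i = 9.479 × 0.0093 = 0.08816 m/d
v = Ki/n = 9.479·0.0093/0.26 = 0.3391 m/d
Retardation R = 1 + ρ_b·K_d/n = 1 + 1.61×4.0/0.26 = 25.77
Contaminant velocity v_c = v/R = 0.3391/25.77 = 0.01316 m/d
t = L/v_c = 136/0.01316 = 10340 d
   = 10340/365 = 28.3 yr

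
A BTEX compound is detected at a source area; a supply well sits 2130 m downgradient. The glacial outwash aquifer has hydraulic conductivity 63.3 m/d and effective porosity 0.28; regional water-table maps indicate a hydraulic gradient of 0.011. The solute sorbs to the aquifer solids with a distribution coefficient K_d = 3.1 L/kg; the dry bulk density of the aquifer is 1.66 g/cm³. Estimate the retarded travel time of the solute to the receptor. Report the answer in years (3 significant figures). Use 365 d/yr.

Darcy flux q = K·i = 63.3 × 0.011 = 0.6963 m/d
Seepage velocity v = q / n = 0.6963 / 0.28 = 2.487 m/d
Retardation R = 1 + ρ_b·K_d/n = 1 + 1.66×3.1/0.28 = 19.38
Contaminant velocity v_c = v/R = 2.487/19.38 = 0.1283 m/d
t = L/v_c = 2130/0.1283 = 16600 d
   = 16600/365 = 45.5 yr

45.5 years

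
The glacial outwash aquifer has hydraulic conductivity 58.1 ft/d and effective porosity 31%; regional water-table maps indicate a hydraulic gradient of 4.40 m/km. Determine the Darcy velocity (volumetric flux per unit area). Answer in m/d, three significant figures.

0.0779 m/d

K = 58.1 ft/d × 0.3048 = 17.71 m/d
Darcy flux q = K·i = 17.71 × 0.0044 = 0.07792 m/d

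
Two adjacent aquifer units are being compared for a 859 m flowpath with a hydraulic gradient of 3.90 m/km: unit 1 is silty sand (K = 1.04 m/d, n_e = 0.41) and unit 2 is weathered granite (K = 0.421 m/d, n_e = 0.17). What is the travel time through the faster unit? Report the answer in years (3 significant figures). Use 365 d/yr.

238 years

Unit 1 (silty sand): v = 1.04×0.0039/0.41 = 0.009893 m/d, t = 859/0.009893 = 86830 d
Unit 2 (weathered granite): v = 0.421×0.0039/0.17 = 0.009658 m/d, t = 859/0.009658 = 88940 d
Faster: 86830 d / 365 = 238 yr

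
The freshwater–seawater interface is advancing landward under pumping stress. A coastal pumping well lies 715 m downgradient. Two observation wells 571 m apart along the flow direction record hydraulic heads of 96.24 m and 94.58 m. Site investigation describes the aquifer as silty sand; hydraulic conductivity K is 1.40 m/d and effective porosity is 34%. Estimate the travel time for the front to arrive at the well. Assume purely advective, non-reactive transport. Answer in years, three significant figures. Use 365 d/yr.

164 years

Hydraulic gradient i = (96.24 − 94.58) / 571 = 1.66 / 571 = 0.002907
Darcy flux q = K·i = 1.40 × 0.002907 = 0.004070 m/d
Seepage velocity v = q / n = 0.004070 / 0.34 = 0.01197 m/d
t = L / v = 715 / 0.01197 = 59730 d
   = 59730 / 365 = 164 yr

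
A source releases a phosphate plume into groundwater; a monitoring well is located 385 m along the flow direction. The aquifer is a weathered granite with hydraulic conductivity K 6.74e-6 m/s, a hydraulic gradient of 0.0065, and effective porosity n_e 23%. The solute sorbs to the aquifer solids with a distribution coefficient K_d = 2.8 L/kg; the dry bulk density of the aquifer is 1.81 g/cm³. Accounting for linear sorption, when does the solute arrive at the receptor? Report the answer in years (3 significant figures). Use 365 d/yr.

K = 6.74e-6 m/s × 86400 s/d = 0.5823 m/d
Specific discharge q = 0.5823 × 0.0065 = 0.003785 m/d
Average linear velocity = 0.003785 / 0.23 = 0.01646 m/d
Retardation R = 1 + ρ_b·K_d/n = 1 + 1.81×2.8/0.23 = 23.03
Contaminant velocity v_c = v/R = 0.01646/23.03 = 7.145e-4 m/d
t = L/v_c = 385/7.145e-4 = 538900 d
   = 538900/365 = 1480 yr

1480 years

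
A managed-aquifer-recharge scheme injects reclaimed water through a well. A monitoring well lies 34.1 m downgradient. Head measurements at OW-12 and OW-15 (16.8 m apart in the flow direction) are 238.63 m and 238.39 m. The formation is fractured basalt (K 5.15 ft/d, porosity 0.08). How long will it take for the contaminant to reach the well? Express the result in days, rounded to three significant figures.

Hydraulic gradient i = (238.63 − 238.39) / 16.8 = 0.24 / 16.8 = 0.01429
K = 5.15 ft/d × 0.3048 = 1.570 m/d
Specific discharge q = 1.570 × 0.01429 = 0.02242 m/d
v_s = q/n_e = 0.02242/0.08 = 0.2803 m/d
t = L / v = 34.1 / 0.2803 = 121.7 d

122 days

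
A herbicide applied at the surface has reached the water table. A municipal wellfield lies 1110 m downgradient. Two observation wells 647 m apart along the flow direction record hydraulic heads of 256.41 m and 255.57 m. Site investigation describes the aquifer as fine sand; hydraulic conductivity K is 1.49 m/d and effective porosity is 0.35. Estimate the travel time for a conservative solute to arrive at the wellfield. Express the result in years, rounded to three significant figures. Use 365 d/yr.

Hydraulic gradient i = (256.41 − 255.57) / 647 = 0.84 / 647 = 0.001298
Specific discharge q = 1.49 × 0.001298 = 0.001934 m/d
v_s = q/n_e = 0.001934/0.35 = 0.005527 m/d
t = L / v = 1110 / 0.005527 = 200800 d
   = 200800 / 365 = 550 yr

550 years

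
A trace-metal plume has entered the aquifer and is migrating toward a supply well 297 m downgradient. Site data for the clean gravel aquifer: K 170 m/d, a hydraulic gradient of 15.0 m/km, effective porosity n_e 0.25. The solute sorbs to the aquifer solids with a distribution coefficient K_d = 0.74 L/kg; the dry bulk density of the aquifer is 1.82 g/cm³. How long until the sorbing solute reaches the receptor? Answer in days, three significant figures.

186 days

Specific discharge q = 170 × 0.015 = 2.550 m/d
Average linear velocity = 2.550 / 0.25 = 10.20 m/d
Retardation R = 1 + ρ_b·K_d/n = 1 + 1.82×0.74/0.25 = 6.387
Contaminant velocity v_c = v/R = 10.20/6.387 = 1.597 m/d
t = L/v_c = 297/1.597 = 186.0 d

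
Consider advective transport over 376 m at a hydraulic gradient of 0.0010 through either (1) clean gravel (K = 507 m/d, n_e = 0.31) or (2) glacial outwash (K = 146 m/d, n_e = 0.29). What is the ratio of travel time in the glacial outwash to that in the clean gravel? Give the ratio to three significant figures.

Unit 1 (clean gravel): v = 507×0.0010/0.31 = 1.635 m/d, t = 376/1.635 = 229.9 d
Unit 2 (glacial outwash): v = 146×0.0010/0.29 = 0.5034 m/d, t = 376/0.5034 = 746.8 d
t(glacial outwash) / t(clean gravel) = 746.8/229.9 = 3.25

3.25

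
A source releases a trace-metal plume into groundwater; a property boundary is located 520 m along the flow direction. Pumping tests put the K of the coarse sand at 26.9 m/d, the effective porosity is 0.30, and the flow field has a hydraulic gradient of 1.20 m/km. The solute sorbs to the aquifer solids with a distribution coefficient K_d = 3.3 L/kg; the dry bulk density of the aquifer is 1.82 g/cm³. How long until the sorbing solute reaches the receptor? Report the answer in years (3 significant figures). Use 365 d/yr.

Specific discharge q = 26.9 × 0.0012 = 0.03228 m/d
v = Ki/n = 26.9·0.0012/0.30 = 0.1076 m/d
Retardation R = 1 + ρ_b·K_d/n = 1 + 1.82×3.3/0.30 = 21.02
Contaminant velocity v_c = v/R = 0.1076/21.02 = 0.005119 m/d
t = L/v_c = 520/0.005119 = 101600 d
   = 101600/365 = 278 yr

278 years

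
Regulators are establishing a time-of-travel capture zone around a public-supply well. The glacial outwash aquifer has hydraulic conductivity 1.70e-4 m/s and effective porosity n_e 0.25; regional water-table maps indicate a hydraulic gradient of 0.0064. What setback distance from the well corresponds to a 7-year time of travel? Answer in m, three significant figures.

961 m

K = 1.70e-4 m/s × 86400 s/d = 14.69 m/d
Specific discharge q = 14.69 × 0.0064 = 0.09400 m/d
Average linear velocity = 0.09400 / 0.25 = 0.3760 m/d
T = 7 yr × 365 = 2555 d
L = v × T = 0.3760 × 2555 = 960.7 m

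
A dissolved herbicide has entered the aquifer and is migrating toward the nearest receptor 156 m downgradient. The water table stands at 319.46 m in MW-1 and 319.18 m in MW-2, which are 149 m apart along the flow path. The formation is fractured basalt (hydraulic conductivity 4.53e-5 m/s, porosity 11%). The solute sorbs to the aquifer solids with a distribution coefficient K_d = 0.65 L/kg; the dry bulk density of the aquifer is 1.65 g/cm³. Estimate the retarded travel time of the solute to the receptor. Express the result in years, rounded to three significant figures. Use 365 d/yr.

Hydraulic gradient i = (319.46 − 319.18) / 149 = 0.28 / 149 = 0.001879
K = 4.53e-5 m/s × 86400 s/d = 3.914 m/d
q = Ki = 3.914 × 0.001879 = 0.007355 m/d
Seepage velocity v = q / n = 0.007355 / 0.11 = 0.06686 m/d
Retardation R = 1 + ρ_b·K_d/n = 1 + 1.65×0.65/0.11 = 10.75
Contaminant velocity v_c = v/R = 0.06686/10.75 = 0.006220 m/d
t = L/v_c = 156/0.006220 = 25080 d
   = 25080/365 = 68.7 yr

68.7 years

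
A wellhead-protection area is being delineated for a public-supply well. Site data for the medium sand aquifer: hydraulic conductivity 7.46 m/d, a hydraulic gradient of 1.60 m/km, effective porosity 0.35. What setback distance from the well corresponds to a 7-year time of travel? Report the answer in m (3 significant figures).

q = Ki = 7.46 × 0.0016 = 0.01194 m/d
v = Ki/n = 7.46·0.0016/0.35 = 0.03410 m/d
T = 7 yr × 365 = 2555 d
L = v × T = 0.03410 × 2555 = 87.13 m

87.1 m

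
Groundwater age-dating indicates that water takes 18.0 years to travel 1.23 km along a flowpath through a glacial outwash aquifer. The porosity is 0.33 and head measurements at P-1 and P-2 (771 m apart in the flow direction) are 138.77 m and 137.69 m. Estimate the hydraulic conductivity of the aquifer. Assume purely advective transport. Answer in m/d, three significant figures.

44.1 m/d

Hydraulic gradient i = (138.77 − 137.69) / 771 = 1.08 / 771 = 0.001401
t = 18.0 years = 6570 d
L = 1.23 km = 1230 m
v = L / t = 1230 / 6570 = 0.1872 m/d
K = v · n / i = 0.1872 × 0.33 / 0.001401 = 44.1 m/d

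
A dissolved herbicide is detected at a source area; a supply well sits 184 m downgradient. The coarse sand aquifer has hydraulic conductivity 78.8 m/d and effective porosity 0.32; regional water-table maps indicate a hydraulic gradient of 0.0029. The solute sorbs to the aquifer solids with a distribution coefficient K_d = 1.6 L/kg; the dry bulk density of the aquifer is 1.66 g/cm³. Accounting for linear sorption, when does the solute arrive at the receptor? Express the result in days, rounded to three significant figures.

2400 days

q = Ki = 78.8 × 0.0029 = 0.2285 m/d
Seepage velocity v = q / n = 0.2285 / 0.32 = 0.7141 m/d
Retardation R = 1 + ρ_b·K_d/n = 1 + 1.66×1.6/0.32 = 9.300
Contaminant velocity v_c = v/R = 0.7141/9.300 = 0.07679 m/d
t = L/v_c = 184/0.07679 = 2396 d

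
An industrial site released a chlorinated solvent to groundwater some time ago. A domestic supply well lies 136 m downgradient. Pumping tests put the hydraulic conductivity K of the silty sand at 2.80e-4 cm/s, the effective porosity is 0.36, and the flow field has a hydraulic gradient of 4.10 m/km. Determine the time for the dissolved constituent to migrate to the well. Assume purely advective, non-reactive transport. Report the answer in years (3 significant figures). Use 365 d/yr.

135 years

K = 2.80e-4 cm/s × 864 = 0.2419 m/d
Darcy flux q = K·i = 0.2419 × 0.0041 = 9.919e-4 m/d
v = Ki/n = 0.2419·0.0041/0.36 = 0.002755 m/d
t = L / v = 136 / 0.002755 = 49360 d
   = 49360 / 365 = 135 yr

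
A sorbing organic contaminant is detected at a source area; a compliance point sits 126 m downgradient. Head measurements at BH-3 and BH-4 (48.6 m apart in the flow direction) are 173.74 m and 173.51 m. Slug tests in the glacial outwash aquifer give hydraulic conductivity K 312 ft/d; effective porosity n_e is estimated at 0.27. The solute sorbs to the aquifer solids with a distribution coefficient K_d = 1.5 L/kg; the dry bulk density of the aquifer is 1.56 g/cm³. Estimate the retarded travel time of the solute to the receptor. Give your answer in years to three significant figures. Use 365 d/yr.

2.00 years

Hydraulic gradient i = (173.74 − 173.51) / 48.6 = 0.23 / 48.6 = 0.004733
K = 312 ft/d × 0.3048 = 95.10 m/d
Specific discharge q = 95.10 × 0.004733 = 0.4501 m/d
v = Ki/n = 95.10·0.004733/0.27 = 1.667 m/d
Retardation R = 1 + ρ_b·K_d/n = 1 + 1.56×1.5/0.27 = 9.667
Contaminant velocity v_c = v/R = 1.667/9.667 = 0.1724 m/d
t = L/v_c = 126/0.1724 = 730.7 d
   = 730.7/365 = 2.00 yr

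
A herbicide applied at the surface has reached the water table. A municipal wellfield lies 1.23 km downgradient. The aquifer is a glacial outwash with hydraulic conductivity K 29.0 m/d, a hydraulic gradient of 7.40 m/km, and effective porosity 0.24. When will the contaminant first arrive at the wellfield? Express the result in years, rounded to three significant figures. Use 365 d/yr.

3.77 years

q = Ki = 29.0 × 0.0074 = 0.2146 m/d
v = Ki/n = 29.0·0.0074/0.24 = 0.8942 m/d
L = 1.23 km = 1230 m
t = L / v = 1230 / 0.8942 = 1376 d
   = 1376 / 365 = 3.77 yr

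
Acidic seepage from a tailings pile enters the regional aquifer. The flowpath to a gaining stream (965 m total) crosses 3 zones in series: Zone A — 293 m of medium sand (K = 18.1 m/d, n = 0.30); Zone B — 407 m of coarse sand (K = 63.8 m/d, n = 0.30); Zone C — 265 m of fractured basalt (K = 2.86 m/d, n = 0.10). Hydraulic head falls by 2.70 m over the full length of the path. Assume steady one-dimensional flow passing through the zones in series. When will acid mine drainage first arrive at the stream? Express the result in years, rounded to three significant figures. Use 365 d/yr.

Steady 1-D flow in series ⇒ the Darcy flux q is identical in every zone and the zone head losses add (resistances L/K in series).
Σ(L/K) = 293/18.1 + 407/63.8 + 265/2.86 = 16.19 + 6.379 + 92.66 = 115.2 d
q = ΔH / Σ(L/K) = 2.70 / 115.2 = 0.02343 m/d (same in every zone)
Zone A: v = q/n = 0.02343/0.30 = 0.07811 m/d → t_A = 293/0.07811 = 3751 d
Zone B: v = q/n = 0.02343/0.30 = 0.07811 m/d → t_B = 407/0.07811 = 5211 d
Zone C: v = q/n = 0.02343/0.10 = 0.2343 m/d → t_C = 265/0.2343 = 1131 d
Total t = 3751 + 5211 + 1131 = 10090 d
   = 10090 / 365 = 27.7 yr

27.7 years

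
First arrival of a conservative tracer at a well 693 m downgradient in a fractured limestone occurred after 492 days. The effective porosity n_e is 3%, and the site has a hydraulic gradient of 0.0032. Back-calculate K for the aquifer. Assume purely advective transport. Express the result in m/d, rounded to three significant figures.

13.2 m/d

v = L / t = 693 / 492 = 1.409 m/d
K = v · n / i = 1.409 × 0.03 / 0.0032 = 13.2 m/d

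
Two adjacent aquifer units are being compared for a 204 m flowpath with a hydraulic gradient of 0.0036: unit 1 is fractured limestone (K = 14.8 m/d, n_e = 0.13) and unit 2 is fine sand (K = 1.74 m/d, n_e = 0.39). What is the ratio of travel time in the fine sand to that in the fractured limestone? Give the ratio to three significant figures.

25.5

Unit 1 (fractured limestone): v = 14.8×0.0036/0.13 = 0.4098 m/d, t = 204/0.4098 = 497.7 d
Unit 2 (fine sand): v = 1.74×0.0036/0.39 = 0.01606 m/d, t = 204/0.01606 = 12700 d
t(fine sand) / t(fractured limestone) = 12700/497.7 = 25.5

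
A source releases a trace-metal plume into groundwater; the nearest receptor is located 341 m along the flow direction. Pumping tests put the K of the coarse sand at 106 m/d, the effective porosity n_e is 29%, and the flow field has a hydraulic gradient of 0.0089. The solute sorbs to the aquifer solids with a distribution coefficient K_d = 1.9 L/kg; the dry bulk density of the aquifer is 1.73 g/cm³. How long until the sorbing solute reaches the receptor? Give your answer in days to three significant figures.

q = Ki = 106 × 0.0089 = 0.9434 m/d
v_s = q/n_e = 0.9434/0.29 = 3.253 m/d
Retardation R = 1 + ρ_b·K_d/n = 1 + 1.73×1.9/0.29 = 12.33
Contaminant velocity v_c = v/R = 3.253/12.33 = 0.2637 m/d
t = L/v_c = 341/0.2637 = 1293 d

1290 days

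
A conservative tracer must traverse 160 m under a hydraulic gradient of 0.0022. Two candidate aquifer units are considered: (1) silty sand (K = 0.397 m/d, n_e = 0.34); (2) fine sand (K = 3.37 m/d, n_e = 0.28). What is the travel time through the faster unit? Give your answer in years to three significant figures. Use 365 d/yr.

Unit 1 (silty sand): v = 0.397×0.0022/0.34 = 0.002569 m/d, t = 160/0.002569 = 62290 d
Unit 2 (fine sand): v = 3.37×0.0022/0.28 = 0.02648 m/d, t = 160/0.02648 = 6043 d
Faster: 6043 d / 365 = 16.6 yr

16.6 years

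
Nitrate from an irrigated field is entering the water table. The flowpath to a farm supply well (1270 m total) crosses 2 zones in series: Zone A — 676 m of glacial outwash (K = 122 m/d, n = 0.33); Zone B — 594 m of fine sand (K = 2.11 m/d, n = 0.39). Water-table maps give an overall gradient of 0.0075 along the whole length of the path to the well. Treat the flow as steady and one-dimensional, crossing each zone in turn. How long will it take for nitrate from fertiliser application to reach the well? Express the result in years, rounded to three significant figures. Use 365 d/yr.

For zones in series the flux q is common to all zones; the equivalent conductivity is the harmonic (thickness-weighted) mean, K_eq = L_total / Σ(L_j/K_j).
Σ(L/K) = 676/122 + 594/2.11 = 5.541 + 281.5 = 287.1 d
K_eq = L_total / Σ(L/K) = 1270 / 287.1 = 4.424 m/d
q = K_eq · i = 4.424 × 0.0075 = 0.03318 m/d (same in every zone)
Zone A: v = q/n = 0.03318/0.33 = 0.1005 m/d → t_A = 676/0.1005 = 6723 d
Zone B: v = q/n = 0.03318/0.39 = 0.08508 m/d → t_B = 594/0.08508 = 6982 d
Total t = 6723 + 6982 = 13700 d
   = 13700 / 365 = 37.5 yr

37.5 years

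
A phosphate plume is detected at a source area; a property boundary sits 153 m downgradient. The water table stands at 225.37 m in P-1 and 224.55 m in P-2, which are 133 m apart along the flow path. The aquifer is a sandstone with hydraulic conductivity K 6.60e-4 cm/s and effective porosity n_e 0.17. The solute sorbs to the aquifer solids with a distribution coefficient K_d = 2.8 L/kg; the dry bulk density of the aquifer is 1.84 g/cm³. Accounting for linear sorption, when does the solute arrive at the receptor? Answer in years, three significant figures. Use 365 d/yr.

Hydraulic gradient i = (225.37 − 224.55) / 133 = 0.82 / 133 = 0.006165
K = 6.60e-4 cm/s × 864 = 0.5702 m/d
Specific discharge q = 0.5702 × 0.006165 = 0.003516 m/d
Seepage velocity v = q / n = 0.003516 / 0.17 = 0.02068 m/d
Retardation R = 1 + ρ_b·K_d/n = 1 + 1.84×2.8/0.17 = 31.31
Contaminant velocity v_c = v/R = 0.02068/31.31 = 6.606e-4 m/d
t = L/v_c = 153/6.606e-4 = 231600 d
   = 231600/365 = 635 yr

635 years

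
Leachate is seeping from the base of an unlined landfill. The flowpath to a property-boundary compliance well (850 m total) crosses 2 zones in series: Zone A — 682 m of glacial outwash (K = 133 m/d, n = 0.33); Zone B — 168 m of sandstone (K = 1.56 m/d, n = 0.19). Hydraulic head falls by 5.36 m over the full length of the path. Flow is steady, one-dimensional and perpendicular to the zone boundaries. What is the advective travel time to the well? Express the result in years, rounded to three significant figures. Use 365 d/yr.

14.8 years

Steady 1-D flow in series ⇒ the Darcy flux q is identical in every zone and the zone head losses add (resistances L/K in series).
Σ(L/K) = 682/133 + 168/1.56 = 5.128 + 107.7 = 112.8 d
q = ΔH / Σ(L/K) = 5.36 / 112.8 = 0.04751 m/d (same in every zone)
Zone A: v = q/n = 0.04751/0.33 = 0.1440 m/d → t_A = 682/0.1440 = 4737 d
Zone B: v = q/n = 0.04751/0.19 = 0.2500 m/d → t_B = 168/0.2500 = 671.9 d
Total t = 4737 + 671.9 = 5409 d
   = 5409 / 365 = 14.8 yr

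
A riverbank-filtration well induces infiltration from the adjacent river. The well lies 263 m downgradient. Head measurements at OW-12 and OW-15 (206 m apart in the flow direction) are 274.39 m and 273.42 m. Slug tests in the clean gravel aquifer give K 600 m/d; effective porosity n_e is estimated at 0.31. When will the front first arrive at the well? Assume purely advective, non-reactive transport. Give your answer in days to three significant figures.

28.9 days

Hydraulic gradient i = (274.39 − 273.42) / 206 = 0.97 / 206 = 0.004709
q = Ki = 600 × 0.004709 = 2.825 m/d
v_s = q/n_e = 2.825/0.31 = 9.114 m/d
t = L / v = 263 / 9.114 = 28.86 d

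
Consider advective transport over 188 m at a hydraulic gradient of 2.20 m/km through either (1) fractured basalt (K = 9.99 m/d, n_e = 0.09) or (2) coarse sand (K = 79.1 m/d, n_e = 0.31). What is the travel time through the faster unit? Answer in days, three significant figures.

335 days

Unit 1 (fractured basalt): v = 9.99×0.0022/0.09 = 0.2442 m/d, t = 188/0.2442 = 769.9 d
Unit 2 (coarse sand): v = 79.1×0.0022/0.31 = 0.5614 m/d, t = 188/0.5614 = 334.9 d
Faster unit: t = 335 d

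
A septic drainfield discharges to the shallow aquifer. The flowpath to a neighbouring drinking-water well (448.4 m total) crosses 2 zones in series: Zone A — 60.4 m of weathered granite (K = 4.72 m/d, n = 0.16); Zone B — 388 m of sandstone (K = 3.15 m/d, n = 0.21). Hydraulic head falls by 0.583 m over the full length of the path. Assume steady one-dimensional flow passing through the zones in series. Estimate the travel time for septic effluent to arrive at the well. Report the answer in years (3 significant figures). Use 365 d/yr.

Continuity: the same q passes through each zone, so ΔH = q·Σ(L_j/K_j) — the zones act as resistances in series.
Σ(L/K) = 60.4/4.72 + 388/3.15 = 12.80 + 123.2 = 136.0 d
q = ΔH / Σ(L/K) = 0.583 / 136.0 = 0.004288 m/d (same in every zone)
Zone A: v = q/n = 0.004288/0.16 = 0.02680 m/d → t_A = 60.4/0.02680 = 2254 d
Zone B: v = q/n = 0.004288/0.21 = 0.02042 m/d → t_B = 388/0.02042 = 19000 d
Total t = 2254 + 19000 = 21260 d
   = 21260 / 365 = 58.2 yr

58.2 years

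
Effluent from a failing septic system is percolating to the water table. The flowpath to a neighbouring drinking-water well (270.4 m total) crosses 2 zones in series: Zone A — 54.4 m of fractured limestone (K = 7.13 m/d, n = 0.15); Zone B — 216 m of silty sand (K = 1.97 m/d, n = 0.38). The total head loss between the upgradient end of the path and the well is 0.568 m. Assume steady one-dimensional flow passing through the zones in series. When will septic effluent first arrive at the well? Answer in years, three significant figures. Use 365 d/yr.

Steady 1-D flow in series ⇒ the Darcy flux q is identical in every zone and the zone head losses add (resistances L/K in series).
Σ(L/K) = 54.4/7.13 + 216/1.97 = 7.630 + 109.6 = 117.3 d
q = ΔH / Σ(L/K) = 0.568 / 117.3 = 0.004843 m/d (same in every zone)
Zone A: v = q/n = 0.004843/0.15 = 0.03229 m/d → t_A = 54.4/0.03229 = 1685 d
Zone B: v = q/n = 0.004843/0.38 = 0.01275 m/d → t_B = 216/0.01275 = 16950 d
Total t = 1685 + 16950 = 18630 d
   = 18630 / 365 = 51.0 yr

51.0 years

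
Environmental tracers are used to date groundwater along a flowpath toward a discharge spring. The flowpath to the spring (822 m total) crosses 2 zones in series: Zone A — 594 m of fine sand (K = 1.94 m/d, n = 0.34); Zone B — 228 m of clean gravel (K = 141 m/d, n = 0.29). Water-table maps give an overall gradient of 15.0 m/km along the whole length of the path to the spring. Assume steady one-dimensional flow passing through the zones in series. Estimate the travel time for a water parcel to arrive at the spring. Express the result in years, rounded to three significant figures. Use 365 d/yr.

For zones in series the flux q is common to all zones; the equivalent conductivity is the harmonic (thickness-weighted) mean, K_eq = L_total / Σ(L_j/K_j).
Σ(L/K) = 594/1.94 + 228/141 = 306.2 + 1.617 = 307.8 d
K_eq = L_total / Σ(L/K) = 822 / 307.8 = 2.671 m/d
q = K_eq · i = 2.671 × 0.015 = 0.04006 m/d (same in every zone)
Zone A: v = q/n = 0.04006/0.34 = 0.1178 m/d → t_A = 594/0.1178 = 5042 d
Zone B: v = q/n = 0.04006/0.29 = 0.1381 m/d → t_B = 228/0.1381 = 1651 d
Total t = 5042 + 1651 = 6692 d
   = 6692 / 365 = 18.3 yr

18.3 years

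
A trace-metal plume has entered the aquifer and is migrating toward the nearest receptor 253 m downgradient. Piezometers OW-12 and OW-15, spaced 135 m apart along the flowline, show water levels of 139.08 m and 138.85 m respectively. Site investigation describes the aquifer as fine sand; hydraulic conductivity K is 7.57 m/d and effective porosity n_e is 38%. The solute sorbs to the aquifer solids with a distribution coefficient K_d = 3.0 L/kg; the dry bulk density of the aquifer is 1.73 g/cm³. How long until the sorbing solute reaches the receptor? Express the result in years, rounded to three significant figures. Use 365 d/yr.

299 years

Hydraulic gradient i = (139.08 − 138.85) / 135 = 0.23 / 135 = 0.001704
Darcy flux q = K·i = 7.57 × 0.001704 = 0.01290 m/d
Average linear velocity = 0.01290 / 0.38 = 0.03394 m/d
Retardation R = 1 + ρ_b·K_d/n = 1 + 1.73×3.0/0.38 = 14.66
Contaminant velocity v_c = v/R = 0.03394/14.66 = 0.002315 m/d
t = L/v_c = 253/0.002315 = 109300 d
   = 109300/365 = 299 yr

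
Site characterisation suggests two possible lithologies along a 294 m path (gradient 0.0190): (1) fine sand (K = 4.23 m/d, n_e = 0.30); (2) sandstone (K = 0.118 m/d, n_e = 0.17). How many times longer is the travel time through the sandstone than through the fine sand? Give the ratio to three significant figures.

Unit 1 (fine sand): v = 4.23×0.019/0.30 = 0.2679 m/d, t = 294/0.2679 = 1097 d
Unit 2 (sandstone): v = 0.118×0.019/0.17 = 0.01319 m/d, t = 294/0.01319 = 22290 d
t(sandstone) / t(fine sand) = 22290/1097 = 20.3

20.3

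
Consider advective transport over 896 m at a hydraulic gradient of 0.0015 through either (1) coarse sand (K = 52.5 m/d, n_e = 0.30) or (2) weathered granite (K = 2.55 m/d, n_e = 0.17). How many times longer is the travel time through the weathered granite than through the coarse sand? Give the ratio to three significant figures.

11.7

Unit 1 (coarse sand): v = 52.5×0.0015/0.30 = 0.2625 m/d, t = 896/0.2625 = 3413 d
Unit 2 (weathered granite): v = 2.55×0.0015/0.17 = 0.02250 m/d, t = 896/0.02250 = 39820 d
t(weathered granite) / t(coarse sand) = 39820/3413 = 11.7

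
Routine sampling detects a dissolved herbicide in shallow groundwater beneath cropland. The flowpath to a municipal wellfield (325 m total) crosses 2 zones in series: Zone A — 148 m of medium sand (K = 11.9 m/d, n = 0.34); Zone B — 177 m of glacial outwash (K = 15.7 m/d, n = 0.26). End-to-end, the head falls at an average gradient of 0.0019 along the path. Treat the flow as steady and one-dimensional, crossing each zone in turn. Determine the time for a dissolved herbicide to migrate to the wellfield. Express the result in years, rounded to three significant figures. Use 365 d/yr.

10.1 years

Steady 1-D flow in series ⇒ the Darcy flux q is identical in every zone and the zone head losses add (resistances L/K in series).
Σ(L/K) = 148/11.9 + 177/15.7 = 12.44 + 11.27 = 23.71 d
K_eq = L_total / Σ(L/K) = 325 / 23.71 = 13.71 m/d
q = K_eq · i = 13.71 × 0.0019 = 0.02604 m/d (same in every zone)
Zone A: v = q/n = 0.02604/0.34 = 0.07660 m/d → t_A = 148/0.07660 = 1932 d
Zone B: v = q/n = 0.02604/0.26 = 0.1002 m/d → t_B = 177/0.1002 = 1767 d
Total t = 1932 + 1767 = 3699 d
   = 3699 / 365 = 10.1 yr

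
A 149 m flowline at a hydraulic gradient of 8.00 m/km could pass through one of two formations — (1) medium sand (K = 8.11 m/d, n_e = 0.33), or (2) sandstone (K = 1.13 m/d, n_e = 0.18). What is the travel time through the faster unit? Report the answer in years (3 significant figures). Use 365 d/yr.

2.08 years

Unit 1 (medium sand): v = 8.11×0.0080/0.33 = 0.1966 m/d, t = 149/0.1966 = 757.9 d
Unit 2 (sandstone): v = 1.13×0.0080/0.18 = 0.05022 m/d, t = 149/0.05022 = 2967 d
Faster: 757.9 d / 365 = 2.08 yr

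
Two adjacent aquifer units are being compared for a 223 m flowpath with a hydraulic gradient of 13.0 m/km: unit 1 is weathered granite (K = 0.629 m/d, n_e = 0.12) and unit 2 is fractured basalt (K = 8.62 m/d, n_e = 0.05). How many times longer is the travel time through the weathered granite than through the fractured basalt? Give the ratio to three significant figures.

32.9

Unit 1 (weathered granite): v = 0.629×0.013/0.12 = 0.06814 m/d, t = 223/0.06814 = 3273 d
Unit 2 (fractured basalt): v = 8.62×0.013/0.05 = 2.241 m/d, t = 223/2.241 = 99.50 d
t(weathered granite) / t(fractured basalt) = 3273/99.50 = 32.9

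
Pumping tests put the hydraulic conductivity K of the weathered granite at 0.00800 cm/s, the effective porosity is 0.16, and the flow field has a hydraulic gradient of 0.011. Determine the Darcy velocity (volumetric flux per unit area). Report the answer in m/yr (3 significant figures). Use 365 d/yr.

K = 0.00800 cm/s × 864 = 6.912 m/d
Darcy flux q = K·i = 6.912 × 0.011 = 0.07603 m/d
   = 0.07603 × 365 = 27.8 m/yr

27.8 m/yr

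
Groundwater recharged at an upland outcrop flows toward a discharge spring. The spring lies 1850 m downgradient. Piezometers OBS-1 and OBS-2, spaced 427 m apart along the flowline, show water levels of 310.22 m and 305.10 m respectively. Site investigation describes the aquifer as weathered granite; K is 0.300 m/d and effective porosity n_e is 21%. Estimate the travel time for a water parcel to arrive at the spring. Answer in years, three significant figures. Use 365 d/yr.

Hydraulic gradient i = (310.22 − 305.10) / 427 = 5.12 / 427 = 0.01199
q = Ki = 0.300 × 0.01199 = 0.003597 m/d
Average linear velocity = 0.003597 / 0.21 = 0.01713 m/d
t = L / v = 1850 / 0.01713 = 108000 d
   = 108000 / 365 = 296 yr

296 years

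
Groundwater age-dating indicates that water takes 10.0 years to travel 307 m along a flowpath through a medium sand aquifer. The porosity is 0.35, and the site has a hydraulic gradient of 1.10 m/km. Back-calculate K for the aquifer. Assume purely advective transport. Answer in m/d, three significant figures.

26.8 m/d

t = 10.0 years = 3650 d
v = L / t = 307 / 3650 = 0.08411 m/d
K = v · n / i = 0.08411 × 0.35 / 0.0011 = 26.8 m/d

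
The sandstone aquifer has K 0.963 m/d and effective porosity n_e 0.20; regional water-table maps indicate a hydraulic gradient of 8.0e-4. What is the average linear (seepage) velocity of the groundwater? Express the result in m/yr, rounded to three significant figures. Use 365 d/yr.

Specific discharge q = 0.963 × 8.0e-4 = 7.704e-4 m/d
Seepage velocity v = q / n = 7.704e-4 / 0.20 = 0.003852 m/d
   = 0.003852 × 365 = 1.41 m/yr

1.41 m/yr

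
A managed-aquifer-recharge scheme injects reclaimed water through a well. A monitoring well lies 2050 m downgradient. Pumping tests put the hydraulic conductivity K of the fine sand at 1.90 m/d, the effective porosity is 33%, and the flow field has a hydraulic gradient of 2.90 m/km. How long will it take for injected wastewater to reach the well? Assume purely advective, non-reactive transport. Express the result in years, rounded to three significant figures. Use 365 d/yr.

336 years

q = Ki = 1.90 × 0.0029 = 0.005510 m/d
v = Ki/n = 1.90·0.0029/0.33 = 0.01670 m/d
t = L / v = 2050 / 0.01670 = 122800 d
   = 122800 / 365 = 336 yr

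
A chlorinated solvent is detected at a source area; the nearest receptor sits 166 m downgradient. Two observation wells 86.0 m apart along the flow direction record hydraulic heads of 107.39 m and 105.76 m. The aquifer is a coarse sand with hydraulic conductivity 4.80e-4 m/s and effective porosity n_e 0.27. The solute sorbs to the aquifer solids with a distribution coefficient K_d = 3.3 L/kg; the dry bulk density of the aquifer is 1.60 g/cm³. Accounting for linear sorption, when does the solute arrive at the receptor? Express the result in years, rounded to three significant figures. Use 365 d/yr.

Hydraulic gradient i = (107.39 − 105.76) / 86.0 = 1.63 / 86.0 = 0.01895
K = 4.80e-4 m/s × 86400 s/d = 41.47 m/d
Specific discharge q = 41.47 × 0.01895 = 0.7860 m/d
Average linear velocity = 0.7860 / 0.27 = 2.911 m/d
Retardation R = 1 + ρ_b·K_d/n = 1 + 1.60×3.3/0.27 = 20.56
Contaminant velocity v_c = v/R = 2.911/20.56 = 0.1416 m/d
t = L/v_c = 166/0.1416 = 1172 d
   = 1172/365 = 3.21 yr

3.21 years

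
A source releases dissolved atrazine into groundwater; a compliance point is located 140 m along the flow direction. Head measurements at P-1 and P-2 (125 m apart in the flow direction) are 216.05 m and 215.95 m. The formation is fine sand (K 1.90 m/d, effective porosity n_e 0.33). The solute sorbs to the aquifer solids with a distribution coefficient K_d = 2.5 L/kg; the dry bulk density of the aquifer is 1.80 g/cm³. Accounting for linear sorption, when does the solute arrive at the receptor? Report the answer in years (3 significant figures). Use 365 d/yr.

1220 years

Hydraulic gradient i = (216.05 − 215.95) / 125 = 0.10 / 125 = 8.000e-4
Specific discharge q = 1.90 × 8.000e-4 = 0.001520 m/d
v_s = q/n_e = 0.001520/0.33 = 0.004606 m/d
Retardation R = 1 + ρ_b·K_d/n = 1 + 1.80×2.5/0.33 = 14.64
Contaminant velocity v_c = v/R = 0.004606/14.64 = 3.147e-4 m/d
t = L/v_c = 140/3.147e-4 = 444900 d
   = 444900/365 = 1220 yr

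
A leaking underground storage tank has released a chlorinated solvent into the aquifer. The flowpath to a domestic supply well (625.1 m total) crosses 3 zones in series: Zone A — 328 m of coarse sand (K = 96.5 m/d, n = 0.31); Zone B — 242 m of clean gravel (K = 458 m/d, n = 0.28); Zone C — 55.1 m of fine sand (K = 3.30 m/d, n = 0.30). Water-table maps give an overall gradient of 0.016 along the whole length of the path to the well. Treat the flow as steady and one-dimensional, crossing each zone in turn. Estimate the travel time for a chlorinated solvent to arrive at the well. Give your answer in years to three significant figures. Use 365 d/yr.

1.05 years

For zones in series the flux q is common to all zones; the equivalent conductivity is the harmonic (thickness-weighted) mean, K_eq = L_total / Σ(L_j/K_j).
Σ(L/K) = 328/96.5 + 242/458 + 55.1/3.30 = 3.399 + 0.5284 + 16.70 = 20.62 d
K_eq = L_total / Σ(L/K) = 625.1 / 20.62 = 30.31 m/d
q = K_eq · i = 30.31 × 0.016 = 0.4849 m/d (same in every zone)
Zone A: v = q/n = 0.4849/0.31 = 1.564 m/d → t_A = 328/1.564 = 209.7 d
Zone B: v = q/n = 0.4849/0.28 = 1.732 m/d → t_B = 242/1.732 = 139.7 d
Zone C: v = q/n = 0.4849/0.30 = 1.616 m/d → t_C = 55.1/1.616 = 34.09 d
Total t = 209.7 + 139.7 + 34.09 = 383.5 d
   = 383.5 / 365 = 1.05 yr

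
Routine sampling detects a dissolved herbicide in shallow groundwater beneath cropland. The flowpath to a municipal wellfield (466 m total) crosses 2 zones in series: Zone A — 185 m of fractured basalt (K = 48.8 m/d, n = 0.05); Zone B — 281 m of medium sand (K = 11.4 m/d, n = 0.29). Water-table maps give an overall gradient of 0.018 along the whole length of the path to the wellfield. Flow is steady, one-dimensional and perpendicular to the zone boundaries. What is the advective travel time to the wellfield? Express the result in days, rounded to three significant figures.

Continuity: the same q passes through each zone, so ΔH = q·Σ(L_j/K_j) — the zones act as resistances in series.
Σ(L/K) = 185/48.8 + 281/11.4 = 3.791 + 24.65 = 28.44 d
K_eq = L_total / Σ(L/K) = 466 / 28.44 = 16.39 m/d
q = K_eq · i = 16.39 × 0.018 = 0.2949 m/d (same in every zone)
Zone A: v = q/n = 0.2949/0.05 = 5.899 m/d → t_A = 185/5.899 = 31.36 d
Zone B: v = q/n = 0.2949/0.29 = 1.017 m/d → t_B = 281/1.017 = 276.3 d
Total t = 31.36 + 276.3 = 307.7 d

308 days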